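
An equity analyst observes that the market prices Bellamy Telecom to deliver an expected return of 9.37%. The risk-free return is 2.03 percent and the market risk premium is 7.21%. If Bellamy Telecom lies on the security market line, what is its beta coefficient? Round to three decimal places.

β = (E(R) − R_f) / MRP = (9.37% − 2.03%) / 7.21% = 7.34% / 7.21% = 1.018

1.018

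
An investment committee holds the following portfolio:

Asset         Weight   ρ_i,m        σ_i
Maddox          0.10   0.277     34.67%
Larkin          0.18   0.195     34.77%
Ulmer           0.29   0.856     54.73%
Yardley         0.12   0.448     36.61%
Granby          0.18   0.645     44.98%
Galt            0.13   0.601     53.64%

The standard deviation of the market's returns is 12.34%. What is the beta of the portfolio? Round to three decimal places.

β_Maddox = 0.277 × 34.67% / 12.34% = 0.7782
β_Larkin = 0.195 × 34.77% / 12.34% = 0.5494
β_Ulmer = 0.856 × 54.73% / 12.34% = 3.7965
β_Yardley = 0.448 × 36.61% / 12.34% = 1.3291
β_Granby = 0.645 × 44.98% / 12.34% = 2.3511
β_Galt = 0.601 × 53.64% / 12.34% = 2.6125
β_P = Σ w_i β_i = 0.10×0.7782 + 0.18×0.5494 + 0.29×3.7965 + 0.12×1.3291 + 0.18×2.3511 + 0.13×2.6125 = 2.2000

2.200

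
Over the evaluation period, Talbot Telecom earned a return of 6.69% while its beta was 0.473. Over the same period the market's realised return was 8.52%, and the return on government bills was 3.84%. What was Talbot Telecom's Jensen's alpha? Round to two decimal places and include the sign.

Market excess return = 8.52% − 3.84% = 4.68%
CAPM benchmark = R_f + β(R_m − R_f) = 3.84% + 0.473 × 4.68% = 6.05364%
α = actual − benchmark = 6.69% − 6.05364% = +0.64%

+0.64%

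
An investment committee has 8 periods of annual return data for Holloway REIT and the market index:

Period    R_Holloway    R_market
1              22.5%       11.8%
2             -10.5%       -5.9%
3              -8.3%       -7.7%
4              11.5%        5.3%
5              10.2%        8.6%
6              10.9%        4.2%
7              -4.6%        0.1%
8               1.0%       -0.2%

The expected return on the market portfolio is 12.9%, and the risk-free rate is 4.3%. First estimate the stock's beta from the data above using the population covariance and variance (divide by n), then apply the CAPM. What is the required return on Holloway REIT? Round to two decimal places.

Mean R_i = (22.5 − 10.5 − 8.3 + 11.5 + 10.2 + 10.9 − 4.6 + 1.0) / 8 = 4.0875%
Mean R_m = (11.8 − 5.9 − 7.7 + 5.3 + 8.6 + 4.2 + 0.1 − 0.2) / 8 = 2.0250%
Σ(R_i − R̄_i)(R_m − R̄_m) = 518.9325  ⇒  Cov = 518.9325 / 8 = 64.8666
Σ(R_m − R̄_m)² = 320.2750  ⇒  Var(R_m) = 320.2750 / 8 = 40.0344
β = Cov / Var(R_m) = 64.8666 / 40.0344 = 1.6203
MRP = 12.9% − 4.3% = 8.60%
E(R) = R_f + β × MRP = 4.3% + 1.6203 × 8.6% = 18.23%

18.23%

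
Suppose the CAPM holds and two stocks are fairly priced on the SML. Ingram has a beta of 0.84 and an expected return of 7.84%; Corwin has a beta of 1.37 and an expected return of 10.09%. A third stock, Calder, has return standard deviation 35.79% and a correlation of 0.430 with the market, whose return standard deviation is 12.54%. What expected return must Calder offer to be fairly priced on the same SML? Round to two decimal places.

MRP = (10.09% − 7.84%) / (1.37 − 0.84) = 4.2453%
R_f = 7.84% − 0.84 × 4.2453% = 4.2739%
β_Calder = ρ·σ_i/σ_m = 0.430 × 35.79 / 12.54 = 1.2272
E(R_Calder) = R_f + β × MRP = 4.2739% + 1.2272 × 4.2453% = 9.48%

9.48%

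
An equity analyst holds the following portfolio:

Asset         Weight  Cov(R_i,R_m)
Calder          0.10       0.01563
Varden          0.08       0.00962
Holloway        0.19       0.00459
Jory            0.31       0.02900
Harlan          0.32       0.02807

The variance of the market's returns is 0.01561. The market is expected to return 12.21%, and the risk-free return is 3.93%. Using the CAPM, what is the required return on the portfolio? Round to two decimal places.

β_Calder = 0.01563 / 0.01561 = 1.0013
β_Varden = 0.00962 / 0.01561 = 0.6163
β_Holloway = 0.00459 / 0.01561 = 0.2940
β_Jory = 0.02900 / 0.01561 = 1.8578
β_Harlan = 0.02807 / 0.01561 = 1.7982
β_P = Σ w_i β_i = 0.10×1.0013 + 0.08×0.6163 + 0.19×0.2940 + 0.31×1.8578 + 0.32×1.7982 = 1.3566
MRP = 12.21% − 3.93% = 8.28%
E(R_P) = R_f + β_P × MRP = 3.93% + 1.3566 × 8.28% = 15.16%

15.16%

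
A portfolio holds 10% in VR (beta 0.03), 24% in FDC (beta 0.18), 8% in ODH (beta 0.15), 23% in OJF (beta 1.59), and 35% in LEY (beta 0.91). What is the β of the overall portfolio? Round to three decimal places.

0.742

β_P = Σ w_i β_i = 0.10×0.03 + 0.24×0.18 + 0.08×0.15 + 0.23×1.59 + 0.35×0.91 = 0.7424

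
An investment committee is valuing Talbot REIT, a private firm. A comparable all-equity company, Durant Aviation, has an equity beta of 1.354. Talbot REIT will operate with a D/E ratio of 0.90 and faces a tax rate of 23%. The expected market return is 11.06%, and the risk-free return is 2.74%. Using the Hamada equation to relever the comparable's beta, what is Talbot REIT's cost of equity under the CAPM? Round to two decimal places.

β_L = β_U × [1 + (1 − t)(D/E)] = 1.354 × [1 + (1 − 0.23) × 0.90]
    = 1.354 × [1 + 0.77 × 0.90] = 1.354 × 1.6930 = 2.2923
MRP = 11.06% − 2.74% = 8.32%
E(R) = R_f + β_L × MRP = 2.74% + 2.2923 × 8.32% = 21.81%

21.81%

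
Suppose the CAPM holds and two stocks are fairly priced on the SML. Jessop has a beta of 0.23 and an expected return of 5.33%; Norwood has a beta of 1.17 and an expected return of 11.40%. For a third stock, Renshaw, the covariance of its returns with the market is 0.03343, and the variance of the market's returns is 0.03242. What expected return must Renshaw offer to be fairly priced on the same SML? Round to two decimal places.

MRP = (11.40% − 5.33%) / (1.17 − 0.23) = 6.4574%
R_f = 5.33% − 0.23 × 6.4574% = 3.8448%
β_Renshaw = Cov / Var(R_m) = 0.03343 / 0.03242 = 1.0312
E(R_Renshaw) = R_f + β × MRP = 3.8448% + 1.0312 × 6.4574% = 10.50%

10.50%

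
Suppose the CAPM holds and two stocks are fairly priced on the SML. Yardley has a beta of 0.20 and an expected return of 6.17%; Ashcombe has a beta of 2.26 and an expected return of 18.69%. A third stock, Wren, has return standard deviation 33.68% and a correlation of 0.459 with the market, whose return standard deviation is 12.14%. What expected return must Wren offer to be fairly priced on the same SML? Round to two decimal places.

12.69%

MRP = (18.69% − 6.17%) / (2.26 − 0.20) = 6.0777%
R_f = 6.17% − 0.20 × 6.0777% = 4.9545%
β_Wren = ρ·σ_i/σ_m = 0.459 × 33.68 / 12.14 = 1.2734
E(R_Wren) = R_f + β × MRP = 4.9545% + 1.2734 × 6.0777% = 12.69%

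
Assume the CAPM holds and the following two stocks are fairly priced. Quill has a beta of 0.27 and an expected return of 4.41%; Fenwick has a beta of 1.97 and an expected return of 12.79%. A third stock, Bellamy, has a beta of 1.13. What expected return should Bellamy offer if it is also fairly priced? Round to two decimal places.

8.65%

MRP (SML slope) = (12.79% − 4.41%) / (1.97 − 0.27) = 8.38% / 1.70 = 4.9294%
R_f (intercept) = 4.41% − 0.27 × 4.9294% = 3.0791%
E(R_Bellamy) = R_f + β × MRP = 3.0791% + 1.13 × 4.9294% = 8.65%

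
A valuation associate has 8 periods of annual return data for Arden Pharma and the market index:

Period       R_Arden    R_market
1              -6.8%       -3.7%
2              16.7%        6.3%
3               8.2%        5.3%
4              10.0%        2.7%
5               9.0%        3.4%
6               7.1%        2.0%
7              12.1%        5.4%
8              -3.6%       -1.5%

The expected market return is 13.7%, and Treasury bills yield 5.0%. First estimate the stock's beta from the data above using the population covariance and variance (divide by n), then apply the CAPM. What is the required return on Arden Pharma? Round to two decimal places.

23.69%

Mean R_i = (-6.8 + 16.7 + 8.2 + 10.0 + 9.0 + 7.1 + 12.1 − 3.6) / 8 = 6.5875%
Mean R_m = (-3.7 + 6.3 + 5.3 + 2.7 + 3.4 + 2.0 + 5.4 − 1.5) / 8 = 2.4875%
Σ(R_i − R̄_i)(R_m − R̄_m) = 185.2788  ⇒  Cov = 185.2788 / 8 = 23.1599
Σ(R_m − R̄_m)² = 86.2288  ⇒  Var(R_m) = 86.2288 / 8 = 10.7786
β = Cov / Var(R_m) = 23.1599 / 10.7786 = 2.1487
MRP = 13.7% − 5.0% = 8.70%
E(R) = R_f + β × MRP = 5.0% + 2.1487 × 8.7% = 23.69%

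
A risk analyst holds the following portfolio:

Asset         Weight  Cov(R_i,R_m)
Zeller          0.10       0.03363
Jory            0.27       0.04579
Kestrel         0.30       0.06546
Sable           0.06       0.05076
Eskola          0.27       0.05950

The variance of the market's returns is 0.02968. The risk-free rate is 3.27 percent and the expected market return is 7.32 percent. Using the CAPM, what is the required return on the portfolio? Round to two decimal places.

β_Zeller = 0.03363 / 0.02968 = 1.1331
β_Jory = 0.04579 / 0.02968 = 1.5428
β_Kestrel = 0.06546 / 0.02968 = 2.2055
β_Sable = 0.05076 / 0.02968 = 1.7102
β_Eskola = 0.05950 / 0.02968 = 2.0047
β_P = Σ w_i β_i = 0.10×1.1331 + 0.27×1.5428 + 0.30×2.2055 + 0.06×1.7102 + 0.27×2.0047 = 1.8354
MRP = 7.32% − 3.27% = 4.05%
E(R_P) = R_f + β_P × MRP = 3.27% + 1.8354 × 4.05% = 10.70%

10.70%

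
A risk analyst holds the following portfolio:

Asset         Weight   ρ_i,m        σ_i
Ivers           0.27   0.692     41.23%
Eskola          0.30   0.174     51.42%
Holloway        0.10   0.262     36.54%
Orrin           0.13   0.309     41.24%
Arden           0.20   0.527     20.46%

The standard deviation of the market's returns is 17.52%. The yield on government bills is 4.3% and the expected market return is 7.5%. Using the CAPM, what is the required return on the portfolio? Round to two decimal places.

7.07%

β_Ivers = 0.692 × 41.23% / 17.52% = 1.6285
β_Eskola = 0.174 × 51.42% / 17.52% = 0.5107
β_Holloway = 0.262 × 36.54% / 17.52% = 0.5464
β_Orrin = 0.309 × 41.24% / 17.52% = 0.7273
β_Arden = 0.527 × 20.46% / 17.52% = 0.6154
β_P = Σ w_i β_i = 0.27×1.6285 + 0.30×0.5107 + 0.10×0.5464 + 0.13×0.7273 + 0.20×0.6154 = 0.8652
MRP = 7.5% − 4.3% = 3.20%
E(R_P) = R_f + β_P × MRP = 4.3% + 0.8652 × 3.2% = 7.07%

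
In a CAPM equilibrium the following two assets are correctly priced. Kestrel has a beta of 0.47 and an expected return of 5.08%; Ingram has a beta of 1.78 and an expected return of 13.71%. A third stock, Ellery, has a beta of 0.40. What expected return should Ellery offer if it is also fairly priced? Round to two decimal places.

4.62%

MRP (SML slope) = (13.71% − 5.08%) / (1.78 − 0.47) = 8.63% / 1.31 = 6.5878%
R_f (intercept) = 5.08% − 0.47 × 6.5878% = 1.9837%
E(R_Ellery) = R_f + β × MRP = 1.9837% + 0.40 × 6.5878% = 4.62%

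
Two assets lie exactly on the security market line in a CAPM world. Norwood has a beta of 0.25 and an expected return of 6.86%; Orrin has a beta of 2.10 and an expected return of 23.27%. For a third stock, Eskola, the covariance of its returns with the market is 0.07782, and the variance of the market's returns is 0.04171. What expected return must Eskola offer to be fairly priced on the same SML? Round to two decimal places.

21.19%

MRP = (23.27% − 6.86%) / (2.10 − 0.25) = 8.8703%
R_f = 6.86% − 0.25 × 8.8703% = 4.6424%
β_Eskola = Cov / Var(R_m) = 0.07782 / 0.04171 = 1.8657
E(R_Eskola) = R_f + β × MRP = 4.6424% + 1.8657 × 8.8703% = 21.19%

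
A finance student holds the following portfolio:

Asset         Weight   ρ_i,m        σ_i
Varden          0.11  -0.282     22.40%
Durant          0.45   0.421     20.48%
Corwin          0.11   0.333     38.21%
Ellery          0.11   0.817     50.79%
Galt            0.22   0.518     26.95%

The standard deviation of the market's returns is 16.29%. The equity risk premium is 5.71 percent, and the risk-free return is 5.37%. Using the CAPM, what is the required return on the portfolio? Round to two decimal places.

9.65%

β_Varden = -0.282 × 22.40% / 16.29% = -0.3878
β_Durant = 0.421 × 20.48% / 16.29% = 0.5293
β_Corwin = 0.333 × 38.21% / 16.29% = 0.7811
β_Ellery = 0.817 × 50.79% / 16.29% = 2.5473
β_Galt = 0.518 × 26.95% / 16.29% = 0.8570
β_P = Σ w_i β_i = 0.11×-0.3878 + 0.45×0.5293 + 0.11×0.7811 + 0.11×2.5473 + 0.22×0.8570 = 0.7502
E(R_P) = R_f + β_P × MRP = 5.37% + 0.7502 × 5.71% = 9.65%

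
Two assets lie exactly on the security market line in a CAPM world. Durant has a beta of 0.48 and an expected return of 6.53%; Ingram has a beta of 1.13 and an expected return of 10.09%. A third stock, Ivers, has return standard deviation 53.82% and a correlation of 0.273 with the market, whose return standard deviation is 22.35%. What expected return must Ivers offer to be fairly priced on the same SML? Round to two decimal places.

7.50%

MRP = (10.09% − 6.53%) / (1.13 − 0.48) = 5.4769%
R_f = 6.53% − 0.48 × 5.4769% = 3.9011%
β_Ivers = ρ·σ_i/σ_m = 0.273 × 53.82 / 22.35 = 0.6574
E(R_Ivers) = R_f + β × MRP = 3.9011% + 0.6574 × 5.4769% = 7.50%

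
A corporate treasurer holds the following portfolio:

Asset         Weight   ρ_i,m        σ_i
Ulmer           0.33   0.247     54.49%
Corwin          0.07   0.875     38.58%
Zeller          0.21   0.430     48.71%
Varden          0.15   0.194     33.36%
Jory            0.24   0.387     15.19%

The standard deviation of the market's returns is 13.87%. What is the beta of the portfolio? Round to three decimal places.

0.979

β_Ulmer = 0.247 × 54.49% / 13.87% = 0.9704
β_Corwin = 0.875 × 38.58% / 13.87% = 2.4339
β_Zeller = 0.430 × 48.71% / 13.87% = 1.5101
β_Varden = 0.194 × 33.36% / 13.87% = 0.4666
β_Jory = 0.387 × 15.19% / 13.87% = 0.4238
β_P = Σ w_i β_i = 0.33×0.9704 + 0.07×2.4339 + 0.21×1.5101 + 0.15×0.4666 + 0.24×0.4238 = 0.9794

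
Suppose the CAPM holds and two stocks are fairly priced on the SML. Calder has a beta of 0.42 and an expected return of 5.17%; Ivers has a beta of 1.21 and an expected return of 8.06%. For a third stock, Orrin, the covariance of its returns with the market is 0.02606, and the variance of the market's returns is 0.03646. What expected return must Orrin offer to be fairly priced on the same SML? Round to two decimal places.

MRP = (8.06% − 5.17%) / (1.21 − 0.42) = 3.6582%
R_f = 5.17% − 0.42 × 3.6582% = 3.6336%
β_Orrin = Cov / Var(R_m) = 0.02606 / 0.03646 = 0.7148
E(R_Orrin) = R_f + β × MRP = 3.6336% + 0.7148 × 3.6582% = 6.25%

6.25%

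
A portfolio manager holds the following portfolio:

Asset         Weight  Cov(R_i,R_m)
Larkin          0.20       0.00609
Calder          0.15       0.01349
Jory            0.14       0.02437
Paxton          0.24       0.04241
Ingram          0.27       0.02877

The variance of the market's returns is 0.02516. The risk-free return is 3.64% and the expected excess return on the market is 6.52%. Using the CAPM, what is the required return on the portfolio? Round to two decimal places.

10.01%

β_Larkin = 0.00609 / 0.02516 = 0.2421
β_Calder = 0.01349 / 0.02516 = 0.5362
β_Jory = 0.02437 / 0.02516 = 0.9686
β_Paxton = 0.04241 / 0.02516 = 1.6856
β_Ingram = 0.02877 / 0.02516 = 1.1435
β_P = Σ w_i β_i = 0.20×0.2421 + 0.15×0.5362 + 0.14×0.9686 + 0.24×1.6856 + 0.27×1.1435 = 0.9777
E(R_P) = R_f + β_P × MRP = 3.64% + 0.9777 × 6.52% = 10.01%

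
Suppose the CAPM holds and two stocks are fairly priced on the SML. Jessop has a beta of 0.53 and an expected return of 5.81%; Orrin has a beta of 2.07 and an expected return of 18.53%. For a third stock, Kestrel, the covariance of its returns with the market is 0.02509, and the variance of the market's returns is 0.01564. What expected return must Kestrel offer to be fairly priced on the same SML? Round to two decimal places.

MRP = (18.53% − 5.81%) / (2.07 − 0.53) = 8.2597%
R_f = 5.81% − 0.53 × 8.2597% = 1.4324%
β_Kestrel = Cov / Var(R_m) = 0.02509 / 0.01564 = 1.6042
E(R_Kestrel) = R_f + β × MRP = 1.4324% + 1.6042 × 8.2597% = 14.68%

14.68%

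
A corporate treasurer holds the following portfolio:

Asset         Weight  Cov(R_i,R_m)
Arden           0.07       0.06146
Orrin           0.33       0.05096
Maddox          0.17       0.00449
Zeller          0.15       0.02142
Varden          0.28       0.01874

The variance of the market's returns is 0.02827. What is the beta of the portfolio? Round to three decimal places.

β_Arden = 0.06146 / 0.02827 = 2.1740
β_Orrin = 0.05096 / 0.02827 = 1.8026
β_Maddox = 0.00449 / 0.02827 = 0.1588
β_Zeller = 0.02142 / 0.02827 = 0.7577
β_Varden = 0.01874 / 0.02827 = 0.6629
β_P = Σ w_i β_i = 0.07×2.1740 + 0.33×1.8026 + 0.17×0.1588 + 0.15×0.7577 + 0.28×0.6629 = 1.0733

1.073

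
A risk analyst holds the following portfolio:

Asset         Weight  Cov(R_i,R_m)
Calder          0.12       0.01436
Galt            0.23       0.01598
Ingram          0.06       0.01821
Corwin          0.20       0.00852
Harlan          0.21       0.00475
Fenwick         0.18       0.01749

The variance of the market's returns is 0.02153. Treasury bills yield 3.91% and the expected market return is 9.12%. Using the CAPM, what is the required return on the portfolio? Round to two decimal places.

6.90%

β_Calder = 0.01436 / 0.02153 = 0.6670
β_Galt = 0.01598 / 0.02153 = 0.7422
β_Ingram = 0.01821 / 0.02153 = 0.8458
β_Corwin = 0.00852 / 0.02153 = 0.3957
β_Harlan = 0.00475 / 0.02153 = 0.2206
β_Fenwick = 0.01749 / 0.02153 = 0.8124
β_P = Σ w_i β_i = 0.12×0.6670 + 0.23×0.7422 + 0.06×0.8458 + 0.20×0.3957 + 0.21×0.2206 + 0.18×0.8124 = 0.5732
MRP = 9.12% − 3.91% = 5.21%
E(R_P) = R_f + β_P × MRP = 3.91% + 0.5732 × 5.21% = 6.90%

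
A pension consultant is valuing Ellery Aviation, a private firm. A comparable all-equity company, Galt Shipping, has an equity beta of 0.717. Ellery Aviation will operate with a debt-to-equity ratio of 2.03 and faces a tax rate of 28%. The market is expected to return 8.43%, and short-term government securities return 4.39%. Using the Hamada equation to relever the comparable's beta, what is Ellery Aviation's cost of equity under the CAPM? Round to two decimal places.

11.52%

β_L = β_U × [1 + (1 − t)(D/E)] = 0.717 × [1 + (1 − 0.28) × 2.03]
    = 0.717 × [1 + 0.72 × 2.03] = 0.717 × 2.4616 = 1.7650
MRP = 8.43% − 4.39% = 4.04%
E(R) = R_f + β_L × MRP = 4.39% + 1.7650 × 4.04% = 11.52%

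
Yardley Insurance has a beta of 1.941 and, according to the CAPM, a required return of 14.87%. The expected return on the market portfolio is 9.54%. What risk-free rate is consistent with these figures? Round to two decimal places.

3.88%

E(R) = R_f + β(E(R_m) − R_f) = R_f(1 − β) + β·E(R_m)
14.87% = R_f × (1 − 1.941) + 1.941 × 9.54%
14.87% = R_f × -0.941 + 18.51714%
R_f = (14.87% − 18.51714%) / -0.941 = 3.88%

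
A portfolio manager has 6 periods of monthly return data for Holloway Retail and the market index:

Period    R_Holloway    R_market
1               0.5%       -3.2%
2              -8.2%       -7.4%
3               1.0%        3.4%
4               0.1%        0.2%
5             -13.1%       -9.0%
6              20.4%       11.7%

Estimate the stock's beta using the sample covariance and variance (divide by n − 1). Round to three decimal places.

1.440

Mean R_i = (0.5 − 8.2 + 1.0 + 0.1 − 13.1 + 20.4) / 6 = 0.1167%
Mean R_m = (-3.2 − 7.4 + 3.4 + 0.2 − 9.0 + 11.7) / 6 = -0.7167%
Σ(R_i − R̄_i)(R_m − R̄_m) = 419.5817  ⇒  Cov = 419.5817 / 5 = 83.9163
Σ(R_m − R̄_m)² = 291.4083  ⇒  Var(R_m) = 291.4083 / 5 = 58.2817
β = Cov / Var(R_m) = 83.9163 / 58.2817 = 1.4398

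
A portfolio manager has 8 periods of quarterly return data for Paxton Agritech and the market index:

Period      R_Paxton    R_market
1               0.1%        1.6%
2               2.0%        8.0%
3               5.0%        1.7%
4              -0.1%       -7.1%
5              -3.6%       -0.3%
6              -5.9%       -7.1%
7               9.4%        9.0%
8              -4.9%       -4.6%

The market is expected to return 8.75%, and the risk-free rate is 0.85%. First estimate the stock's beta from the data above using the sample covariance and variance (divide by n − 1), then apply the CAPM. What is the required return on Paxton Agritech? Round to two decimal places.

Mean R_i = (0.1 + 2.0 + 5.0 − 0.1 − 3.6 − 5.9 + 9.4 − 4.9) / 8 = 0.2500%
Mean R_m = (1.6 + 8.0 + 1.7 − 7.1 − 0.3 − 7.1 + 9.0 − 4.6) / 8 = 0.1500%
Σ(R_i − R̄_i)(R_m − R̄_m) = 175.1800  ⇒  Cov = 175.1800 / 7 = 25.0257
Σ(R_m − R̄_m)² = 272.3400  ⇒  Var(R_m) = 272.3400 / 7 = 38.9057
β = Cov / Var(R_m) = 25.0257 / 38.9057 = 0.6432
MRP = 8.75% − 0.85% = 7.90%
E(R) = R_f + β × MRP = 0.85% + 0.6432 × 7.90% = 5.93%

5.93%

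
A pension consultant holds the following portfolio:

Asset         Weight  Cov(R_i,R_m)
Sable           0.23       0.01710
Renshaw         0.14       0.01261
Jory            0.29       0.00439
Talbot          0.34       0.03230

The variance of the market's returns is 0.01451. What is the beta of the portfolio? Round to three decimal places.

β_Sable = 0.01710 / 0.01451 = 1.1785
β_Renshaw = 0.01261 / 0.01451 = 0.8691
β_Jory = 0.00439 / 0.01451 = 0.3025
β_Talbot = 0.03230 / 0.01451 = 2.2261
β_P = Σ w_i β_i = 0.23×1.1785 + 0.14×0.8691 + 0.29×0.3025 + 0.34×2.2261 = 1.2373

1.237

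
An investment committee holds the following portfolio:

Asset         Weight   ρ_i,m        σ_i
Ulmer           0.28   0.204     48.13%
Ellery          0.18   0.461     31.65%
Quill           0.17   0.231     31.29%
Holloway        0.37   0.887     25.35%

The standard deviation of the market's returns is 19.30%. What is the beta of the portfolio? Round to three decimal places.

0.773

β_Ulmer = 0.204 × 48.13% / 19.30% = 0.5087
β_Ellery = 0.461 × 31.65% / 19.30% = 0.7560
β_Quill = 0.231 × 31.29% / 19.30% = 0.3745
β_Holloway = 0.887 × 25.35% / 19.30% = 1.1650
β_P = Σ w_i β_i = 0.28×0.5087 + 0.18×0.7560 + 0.17×0.3745 + 0.37×1.1650 = 0.7732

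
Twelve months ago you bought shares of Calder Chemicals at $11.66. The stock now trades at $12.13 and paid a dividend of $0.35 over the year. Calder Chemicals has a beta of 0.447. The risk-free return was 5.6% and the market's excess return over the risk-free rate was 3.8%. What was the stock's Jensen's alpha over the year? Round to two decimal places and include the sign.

-0.27%

Realised HPR = (P1 + D1 − P0) / P0 = (12.13 + 0.35 − 11.66) / 11.66 = 0.82 / 11.66 = 7.0326%
CAPM required = R_f + β·MRP = 5.6% + 0.447 × 3.8% = 7.2986%
α = realised − required = 7.0326% − 7.2986% = -0.27%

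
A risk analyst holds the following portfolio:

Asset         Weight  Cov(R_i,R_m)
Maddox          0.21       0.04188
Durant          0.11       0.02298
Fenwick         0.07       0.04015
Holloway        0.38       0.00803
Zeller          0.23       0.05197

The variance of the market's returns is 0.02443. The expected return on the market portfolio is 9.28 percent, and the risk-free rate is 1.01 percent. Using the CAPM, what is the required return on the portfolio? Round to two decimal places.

10.87%

β_Maddox = 0.04188 / 0.02443 = 1.7143
β_Durant = 0.02298 / 0.02443 = 0.9406
β_Fenwick = 0.04015 / 0.02443 = 1.6435
β_Holloway = 0.00803 / 0.02443 = 0.3287
β_Zeller = 0.05197 / 0.02443 = 2.1273
β_P = Σ w_i β_i = 0.21×1.7143 + 0.11×0.9406 + 0.07×1.6435 + 0.38×0.3287 + 0.23×2.1273 = 1.1927
MRP = 9.28% − 1.01% = 8.27%
E(R_P) = R_f + β_P × MRP = 1.01% + 1.1927 × 8.27% = 10.87%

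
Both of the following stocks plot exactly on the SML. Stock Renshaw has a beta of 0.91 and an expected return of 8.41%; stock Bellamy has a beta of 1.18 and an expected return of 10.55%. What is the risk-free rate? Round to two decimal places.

Both satisfy E(R) = R_f + β·MRP, so the slope of the SML is
MRP = (10.55% − 8.41%) / (1.18 − 0.91) = 2.14% / 0.27 = 7.9259%
R_f = E(R_Renshaw) − β_Renshaw·MRP = 8.41% − 0.91 × 7.9259% = 1.1974%

1.20%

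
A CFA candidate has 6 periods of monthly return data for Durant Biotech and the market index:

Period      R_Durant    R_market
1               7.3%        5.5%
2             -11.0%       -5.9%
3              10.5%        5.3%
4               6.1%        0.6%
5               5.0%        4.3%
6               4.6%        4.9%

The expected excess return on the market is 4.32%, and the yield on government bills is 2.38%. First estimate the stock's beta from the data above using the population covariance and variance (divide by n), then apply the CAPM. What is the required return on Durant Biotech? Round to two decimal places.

Mean R_i = (7.3 − 11.0 + 10.5 + 6.1 + 5.0 + 4.6) / 6 = 3.7500%
Mean R_m = (5.5 − 5.9 + 5.3 + 0.6 + 4.3 + 4.9) / 6 = 2.4500%
Σ(R_i − R̄_i)(R_m − R̄_m) = 153.2750  ⇒  Cov = 153.2750 / 6 = 25.5458
Σ(R_m − R̄_m)² = 99.9950  ⇒  Var(R_m) = 99.9950 / 6 = 16.6658
β = Cov / Var(R_m) = 25.5458 / 16.6658 = 1.5328
E(R) = R_f + β × MRP = 2.38% + 1.5328 × 4.32% = 9.00%

9.00%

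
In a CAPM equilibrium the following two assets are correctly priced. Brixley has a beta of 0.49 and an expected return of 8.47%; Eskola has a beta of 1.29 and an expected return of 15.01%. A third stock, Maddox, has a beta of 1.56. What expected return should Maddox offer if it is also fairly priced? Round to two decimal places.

17.22%

MRP (SML slope) = (15.01% − 8.47%) / (1.29 − 0.49) = 6.54% / 0.80 = 8.1750%
R_f (intercept) = 8.47% − 0.49 × 8.1750% = 4.4643%
E(R_Maddox) = R_f + β × MRP = 4.4643% + 1.56 × 8.1750% = 17.22%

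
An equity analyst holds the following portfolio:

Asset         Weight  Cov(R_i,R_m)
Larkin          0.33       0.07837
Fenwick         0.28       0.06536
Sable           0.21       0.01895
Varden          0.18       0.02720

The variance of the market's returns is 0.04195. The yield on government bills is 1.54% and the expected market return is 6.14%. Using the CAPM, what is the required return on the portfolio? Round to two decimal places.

7.36%

β_Larkin = 0.07837 / 0.04195 = 1.8682
β_Fenwick = 0.06536 / 0.04195 = 1.5580
β_Sable = 0.01895 / 0.04195 = 0.4517
β_Varden = 0.02720 / 0.04195 = 0.6484
β_P = Σ w_i β_i = 0.33×1.8682 + 0.28×1.5580 + 0.21×0.4517 + 0.18×0.6484 = 1.2643
MRP = 6.14% − 1.54% = 4.60%
E(R_P) = R_f + β_P × MRP = 1.54% + 1.2643 × 4.60% = 7.36%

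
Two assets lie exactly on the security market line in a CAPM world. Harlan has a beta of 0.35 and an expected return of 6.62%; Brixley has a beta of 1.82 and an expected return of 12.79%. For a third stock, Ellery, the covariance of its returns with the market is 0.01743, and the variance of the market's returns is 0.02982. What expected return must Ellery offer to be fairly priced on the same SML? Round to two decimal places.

MRP = (12.79% − 6.62%) / (1.82 − 0.35) = 4.1973%
R_f = 6.62% − 0.35 × 4.1973% = 5.1509%
β_Ellery = Cov / Var(R_m) = 0.01743 / 0.02982 = 0.5845
E(R_Ellery) = R_f + β × MRP = 5.1509% + 0.5845 × 4.1973% = 7.60%

7.60%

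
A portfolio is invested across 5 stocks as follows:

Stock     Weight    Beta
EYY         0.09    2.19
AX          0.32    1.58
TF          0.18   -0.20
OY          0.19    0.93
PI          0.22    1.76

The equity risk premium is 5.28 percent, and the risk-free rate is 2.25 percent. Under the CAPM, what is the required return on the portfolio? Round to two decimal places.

β_P = Σ w_i β_i = 0.09×2.19 + 0.32×1.58 + 0.18×-0.20 + 0.19×0.93 + 0.22×1.76 = 1.2306
E(R_P) = R_f + β_P × MRP = 2.25% + 1.2306 × 5.28% = 8.75%

8.75%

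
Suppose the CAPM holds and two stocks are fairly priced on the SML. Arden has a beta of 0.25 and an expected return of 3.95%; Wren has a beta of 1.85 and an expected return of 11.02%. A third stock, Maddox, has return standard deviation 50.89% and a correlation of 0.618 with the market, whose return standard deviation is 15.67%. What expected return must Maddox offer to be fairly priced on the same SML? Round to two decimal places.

11.71%

MRP = (11.02% − 3.95%) / (1.85 − 0.25) = 4.4188%
R_f = 3.95% − 0.25 × 4.4188% = 2.8453%
β_Maddox = ρ·σ_i/σ_m = 0.618 × 50.89 / 15.67 = 2.0070
E(R_Maddox) = R_f + β × MRP = 2.8453% + 2.0070 × 4.4188% = 11.71%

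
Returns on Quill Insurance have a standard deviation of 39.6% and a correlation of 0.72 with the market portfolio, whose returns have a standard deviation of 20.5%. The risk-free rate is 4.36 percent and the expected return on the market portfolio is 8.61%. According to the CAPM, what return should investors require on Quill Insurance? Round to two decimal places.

β = ρ × σ_i / σ_m = 0.72 × 39.6% / 20.5% = 1.3908
MRP = 8.61% − 4.36% = 4.25%
E(R) = 4.36% + 1.3908 × 4.25% = 10.27%

10.27%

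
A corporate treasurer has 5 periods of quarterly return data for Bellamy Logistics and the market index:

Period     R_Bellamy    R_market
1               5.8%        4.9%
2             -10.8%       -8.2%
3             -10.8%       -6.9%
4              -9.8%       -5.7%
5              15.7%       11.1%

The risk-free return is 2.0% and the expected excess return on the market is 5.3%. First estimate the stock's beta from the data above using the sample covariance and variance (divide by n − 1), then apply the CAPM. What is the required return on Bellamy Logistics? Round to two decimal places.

Mean R_i = (5.8 − 10.8 − 10.8 − 9.8 + 15.7) / 5 = -1.9800%
Mean R_m = (4.9 − 8.2 − 6.9 − 5.7 + 11.1) / 5 = -0.9600%
Σ(R_i − R̄_i)(R_m − R̄_m) = 412.1260  ⇒  Cov = 412.1260 / 4 = 103.0315
Σ(R_m − R̄_m)² = 289.9520  ⇒  Var(R_m) = 289.9520 / 4 = 72.4880
β = Cov / Var(R_m) = 103.0315 / 72.4880 = 1.4214
E(R) = R_f + β × MRP = 2.0% + 1.4214 × 5.3% = 9.53%

9.53%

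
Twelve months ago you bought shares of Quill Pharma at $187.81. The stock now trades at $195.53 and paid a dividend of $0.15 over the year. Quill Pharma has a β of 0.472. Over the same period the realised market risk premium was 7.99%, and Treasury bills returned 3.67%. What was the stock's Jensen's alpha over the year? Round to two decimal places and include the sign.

-3.25%

Realised HPR = (P1 + D1 − P0) / P0 = (195.53 + 0.15 − 187.81) / 187.81 = 7.87 / 187.81 = 4.1904%
CAPM required = R_f + β·MRP = 3.67% + 0.472 × 7.99% = 7.44128%
α = realised − required = 4.1904% − 7.44128% = -3.25%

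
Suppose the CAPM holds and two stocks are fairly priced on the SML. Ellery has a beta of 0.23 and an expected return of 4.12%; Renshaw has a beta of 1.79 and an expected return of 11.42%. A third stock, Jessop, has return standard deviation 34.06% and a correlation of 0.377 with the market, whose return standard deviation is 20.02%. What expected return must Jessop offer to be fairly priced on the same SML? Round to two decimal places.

MRP = (11.42% − 4.12%) / (1.79 − 0.23) = 4.6795%
R_f = 4.12% − 0.23 × 4.6795% = 3.0437%
β_Jessop = ρ·σ_i/σ_m = 0.377 × 34.06 / 20.02 = 0.6414
E(R_Jessop) = R_f + β × MRP = 3.0437% + 0.6414 × 4.6795% = 6.05%

6.05%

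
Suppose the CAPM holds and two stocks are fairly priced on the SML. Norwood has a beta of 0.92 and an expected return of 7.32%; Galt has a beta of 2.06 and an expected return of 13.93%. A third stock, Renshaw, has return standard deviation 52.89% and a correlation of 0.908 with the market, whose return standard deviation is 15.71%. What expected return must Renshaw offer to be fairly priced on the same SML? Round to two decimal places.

19.71%

MRP = (13.93% − 7.32%) / (2.06 − 0.92) = 5.7982%
R_f = 7.32% − 0.92 × 5.7982% = 1.9857%
β_Renshaw = ρ·σ_i/σ_m = 0.908 × 52.89 / 15.71 = 3.0569
E(R_Renshaw) = R_f + β × MRP = 1.9857% + 3.0569 × 5.7982% = 19.71%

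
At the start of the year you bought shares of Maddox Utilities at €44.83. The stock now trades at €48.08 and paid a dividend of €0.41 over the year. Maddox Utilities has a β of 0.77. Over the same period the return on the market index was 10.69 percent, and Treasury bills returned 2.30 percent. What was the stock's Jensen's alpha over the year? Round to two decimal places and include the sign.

-0.60%

Realised HPR = (P1 + D1 − P0) / P0 = (48.08 + 0.41 − 44.83) / 44.83 = 3.66 / 44.83 = 8.1642%
MRP = 10.69% − 2.30% = 8.39%
CAPM required = R_f + β·MRP = 2.30% + 0.77 × 8.39% = 8.7603%
α = realised − required = 8.1642% − 8.7603% = -0.60%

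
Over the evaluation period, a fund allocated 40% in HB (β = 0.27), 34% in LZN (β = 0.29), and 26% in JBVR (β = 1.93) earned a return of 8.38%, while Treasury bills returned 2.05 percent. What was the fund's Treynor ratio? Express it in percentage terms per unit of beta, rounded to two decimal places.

8.94%

β_P = 0.40×0.27 + 0.34×0.29 + 0.26×1.93 = 0.7084
Treynor = (R_P − R_f) / β_P = (8.38% − 2.05%) / 0.7084 = 6.33% / 0.7084 = 8.94%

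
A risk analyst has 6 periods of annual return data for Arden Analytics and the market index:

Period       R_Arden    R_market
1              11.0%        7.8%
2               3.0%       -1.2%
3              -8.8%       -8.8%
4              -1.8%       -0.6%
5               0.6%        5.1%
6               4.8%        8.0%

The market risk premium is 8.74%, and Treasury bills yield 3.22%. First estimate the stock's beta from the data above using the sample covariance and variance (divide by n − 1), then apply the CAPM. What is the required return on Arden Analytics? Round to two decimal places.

Mean R_i = (11.0 + 3.0 − 8.8 − 1.8 + 0.6 + 4.8) / 6 = 1.4667%
Mean R_m = (7.8 − 1.2 − 8.8 − 0.6 + 5.1 + 8.0) / 6 = 1.7167%
Σ(R_i − R̄_i)(R_m − R̄_m) = 187.0733  ⇒  Cov = 187.0733 / 5 = 37.4147
Σ(R_m − R̄_m)² = 212.4083  ⇒  Var(R_m) = 212.4083 / 5 = 42.4817
β = Cov / Var(R_m) = 37.4147 / 42.4817 = 0.8807
E(R) = R_f + β × MRP = 3.22% + 0.8807 × 8.74% = 10.92%

10.92%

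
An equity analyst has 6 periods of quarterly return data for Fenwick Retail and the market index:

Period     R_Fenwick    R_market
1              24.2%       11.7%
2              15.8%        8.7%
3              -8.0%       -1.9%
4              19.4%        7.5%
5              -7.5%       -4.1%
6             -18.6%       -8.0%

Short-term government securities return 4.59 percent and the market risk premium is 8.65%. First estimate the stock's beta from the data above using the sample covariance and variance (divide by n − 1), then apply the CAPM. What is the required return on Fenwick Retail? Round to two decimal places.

Mean R_i = (24.2 + 15.8 − 8.0 + 19.4 − 7.5 − 18.6) / 6 = 4.2167%
Mean R_m = (11.7 + 8.7 − 1.9 + 7.5 − 4.1 − 8.0) / 6 = 2.3167%
Σ(R_i − R̄_i)(R_m − R̄_m) = 702.2383  ⇒  Cov = 702.2383 / 5 = 140.4477
Σ(R_m − R̄_m)² = 321.0483  ⇒  Var(R_m) = 321.0483 / 5 = 64.2097
β = Cov / Var(R_m) = 140.4477 / 64.2097 = 2.1873
E(R) = R_f + β × MRP = 4.59% + 2.1873 × 8.65% = 23.51%

23.51%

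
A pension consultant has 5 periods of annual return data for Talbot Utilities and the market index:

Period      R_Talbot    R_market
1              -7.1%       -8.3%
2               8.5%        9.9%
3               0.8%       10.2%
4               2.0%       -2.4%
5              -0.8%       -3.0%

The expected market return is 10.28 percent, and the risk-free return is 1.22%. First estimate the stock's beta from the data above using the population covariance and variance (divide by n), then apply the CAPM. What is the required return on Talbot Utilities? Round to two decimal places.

5.94%

Mean R_i = (-7.1 + 8.5 + 0.8 + 2.0 − 0.8) / 5 = 0.6800%
Mean R_m = (-8.3 + 9.9 + 10.2 − 2.4 − 3.0) / 5 = 1.2800%
Σ(R_i − R̄_i)(R_m − R̄_m) = 144.4880  ⇒  Cov = 144.4880 / 5 = 28.8976
Σ(R_m − R̄_m)² = 277.5080  ⇒  Var(R_m) = 277.5080 / 5 = 55.5016
β = Cov / Var(R_m) = 28.8976 / 55.5016 = 0.5207
MRP = 10.28% − 1.22% = 9.06%
E(R) = R_f + β × MRP = 1.22% + 0.5207 × 9.06% = 5.94%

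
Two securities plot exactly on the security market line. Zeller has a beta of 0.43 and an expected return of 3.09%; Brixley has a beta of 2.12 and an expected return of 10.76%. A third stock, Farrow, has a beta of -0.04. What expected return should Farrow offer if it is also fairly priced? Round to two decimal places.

0.96%

MRP (SML slope) = (10.76% − 3.09%) / (2.12 − 0.43) = 7.67% / 1.69 = 4.5385%
R_f (intercept) = 3.09% − 0.43 × 4.5385% = 1.1384%
E(R_Farrow) = R_f + β × MRP = 1.1384% + -0.04 × 4.5385% = 0.96%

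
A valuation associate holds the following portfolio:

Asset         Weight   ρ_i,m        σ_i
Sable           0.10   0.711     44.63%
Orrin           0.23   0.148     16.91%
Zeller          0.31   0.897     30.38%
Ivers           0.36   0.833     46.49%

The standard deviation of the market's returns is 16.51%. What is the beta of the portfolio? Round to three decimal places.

1.583

β_Sable = 0.711 × 44.63% / 16.51% = 1.9220
β_Orrin = 0.148 × 16.91% / 16.51% = 0.1516
β_Zeller = 0.897 × 30.38% / 16.51% = 1.6506
β_Ivers = 0.833 × 46.49% / 16.51% = 2.3456
β_P = Σ w_i β_i = 0.10×1.9220 + 0.23×0.1516 + 0.31×1.6506 + 0.36×2.3456 = 1.5832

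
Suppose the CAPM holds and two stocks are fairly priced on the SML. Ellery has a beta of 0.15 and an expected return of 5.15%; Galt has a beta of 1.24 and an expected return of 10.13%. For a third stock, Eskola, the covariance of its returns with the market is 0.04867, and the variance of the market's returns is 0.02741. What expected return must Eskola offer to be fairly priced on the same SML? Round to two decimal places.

12.58%

MRP = (10.13% − 5.15%) / (1.24 − 0.15) = 4.5688%
R_f = 5.15% − 0.15 × 4.5688% = 4.4647%
β_Eskola = Cov / Var(R_m) = 0.04867 / 0.02741 = 1.7756
E(R_Eskola) = R_f + β × MRP = 4.4647% + 1.7756 × 4.5688% = 12.58%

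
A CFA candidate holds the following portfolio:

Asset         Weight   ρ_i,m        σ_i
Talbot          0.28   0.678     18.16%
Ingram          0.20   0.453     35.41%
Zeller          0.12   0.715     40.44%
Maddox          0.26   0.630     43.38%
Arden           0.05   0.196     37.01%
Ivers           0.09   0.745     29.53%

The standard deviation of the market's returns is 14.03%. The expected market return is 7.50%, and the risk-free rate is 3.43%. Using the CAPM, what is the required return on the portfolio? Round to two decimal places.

β_Talbot = 0.678 × 18.16% / 14.03% = 0.8776
β_Ingram = 0.453 × 35.41% / 14.03% = 1.1433
β_Zeller = 0.715 × 40.44% / 14.03% = 2.0609
β_Maddox = 0.630 × 43.38% / 14.03% = 1.9479
β_Arden = 0.196 × 37.01% / 14.03% = 0.5170
β_Ivers = 0.745 × 29.53% / 14.03% = 1.5681
β_P = Σ w_i β_i = 0.28×0.8776 + 0.20×1.1433 + 0.12×2.0609 + 0.26×1.9479 + 0.05×0.5170 + 0.09×1.5681 = 1.3951
MRP = 7.50% − 3.43% = 4.07%
E(R_P) = R_f + β_P × MRP = 3.43% + 1.3951 × 4.07% = 9.11%

9.11%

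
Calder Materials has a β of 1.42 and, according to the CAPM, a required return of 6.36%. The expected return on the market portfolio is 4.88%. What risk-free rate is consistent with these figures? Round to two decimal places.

1.36%

E(R) = R_f + β(E(R_m) − R_f) = R_f(1 − β) + β·E(R_m)
6.36% = R_f × (1 − 1.42) + 1.42 × 4.88%
6.36% = R_f × -0.42 + 6.9296%
R_f = (6.36% − 6.9296%) / -0.42 = 1.36%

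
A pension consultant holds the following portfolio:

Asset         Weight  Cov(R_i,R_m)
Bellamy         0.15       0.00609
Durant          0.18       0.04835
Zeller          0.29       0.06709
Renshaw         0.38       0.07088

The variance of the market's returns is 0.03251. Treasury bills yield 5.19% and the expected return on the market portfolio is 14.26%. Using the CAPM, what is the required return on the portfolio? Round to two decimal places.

β_Bellamy = 0.00609 / 0.03251 = 0.1873
β_Durant = 0.04835 / 0.03251 = 1.4872
β_Zeller = 0.06709 / 0.03251 = 2.0637
β_Renshaw = 0.07088 / 0.03251 = 2.1803
β_P = Σ w_i β_i = 0.15×0.1873 + 0.18×1.4872 + 0.29×2.0637 + 0.38×2.1803 = 1.7228
MRP = 14.26% − 5.19% = 9.07%
E(R_P) = R_f + β_P × MRP = 5.19% + 1.7228 × 9.07% = 20.82%

20.82%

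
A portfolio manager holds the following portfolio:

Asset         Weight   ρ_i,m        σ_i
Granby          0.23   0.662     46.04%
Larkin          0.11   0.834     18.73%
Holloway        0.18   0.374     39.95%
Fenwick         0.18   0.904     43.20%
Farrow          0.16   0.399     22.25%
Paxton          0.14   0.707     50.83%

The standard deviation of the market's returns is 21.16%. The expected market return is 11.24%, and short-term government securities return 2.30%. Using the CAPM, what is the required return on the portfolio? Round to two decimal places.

12.82%

β_Granby = 0.662 × 46.04% / 21.16% = 1.4404
β_Larkin = 0.834 × 18.73% / 21.16% = 0.7382
β_Holloway = 0.374 × 39.95% / 21.16% = 0.7061
β_Fenwick = 0.904 × 43.20% / 21.16% = 1.8456
β_Farrow = 0.399 × 22.25% / 21.16% = 0.4196
β_Paxton = 0.707 × 50.83% / 21.16% = 1.6983
β_P = Σ w_i β_i = 0.23×1.4404 + 0.11×0.7382 + 0.18×0.7061 + 0.18×1.8456 + 0.16×0.4196 + 0.14×1.6983 = 1.1767
MRP = 11.24% − 2.30% = 8.94%
E(R_P) = R_f + β_P × MRP = 2.30% + 1.1767 × 8.94% = 12.82%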